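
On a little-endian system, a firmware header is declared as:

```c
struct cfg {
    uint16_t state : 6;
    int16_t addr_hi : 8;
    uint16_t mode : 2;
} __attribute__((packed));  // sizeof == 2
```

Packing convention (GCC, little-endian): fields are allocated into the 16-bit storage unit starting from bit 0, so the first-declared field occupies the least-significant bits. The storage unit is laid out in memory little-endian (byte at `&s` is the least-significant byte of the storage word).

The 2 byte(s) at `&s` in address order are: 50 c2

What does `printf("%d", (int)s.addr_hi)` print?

[0]=0x50 [1]=0xc2 (little-endian) → word 0xc250
state:6 @ bit 0 → (0xc250>>0)&0x3f = 0x10
addr_hi:8 @ bit 6 → (0xc250>>6)&0xff = 0x9  ←
mode:2 @ bit 14 → (0xc250>>14)&0x3 = 0x3
addr_hi signed 8b, MSB=0: value = 9

9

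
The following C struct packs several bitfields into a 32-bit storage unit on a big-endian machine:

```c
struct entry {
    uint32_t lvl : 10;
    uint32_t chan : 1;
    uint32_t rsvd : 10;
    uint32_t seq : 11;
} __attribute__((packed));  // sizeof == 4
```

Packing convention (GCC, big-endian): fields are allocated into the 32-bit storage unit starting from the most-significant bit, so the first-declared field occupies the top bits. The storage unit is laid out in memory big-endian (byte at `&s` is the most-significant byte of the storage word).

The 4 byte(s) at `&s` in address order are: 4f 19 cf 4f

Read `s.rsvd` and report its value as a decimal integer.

[0]=0x4f [1]=0x19 [2]=0xcf [3]=0x4f (big-endian) → word 0x4f19cf4f
lvl [22+:10] = (word>>22) & 0x3ff = 316
chan [21+:1] = (word>>21) & 0x1 = 0
rsvd [11+:10] = (word>>11) & 0x3ff = 825  ←
seq [0+:11] = (word>>0) & 0x7ff = 1871

825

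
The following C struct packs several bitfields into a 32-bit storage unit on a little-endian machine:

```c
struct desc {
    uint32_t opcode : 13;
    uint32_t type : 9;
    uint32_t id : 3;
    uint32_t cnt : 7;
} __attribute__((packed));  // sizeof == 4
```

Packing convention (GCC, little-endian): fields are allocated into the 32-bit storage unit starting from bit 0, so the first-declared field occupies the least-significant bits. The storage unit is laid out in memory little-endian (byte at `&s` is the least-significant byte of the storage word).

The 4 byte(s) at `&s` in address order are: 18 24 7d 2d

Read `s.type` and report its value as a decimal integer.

[0]=0x18 [1]=0x24 [2]=0x7d [3]=0x2d (little-endian) → word 0x2d7d2418
opcode:13 @ bit 0 → (0x2d7d2418>>0)&0x1fff = 0x418
type:9 @ bit 13 → (0x2d7d2418>>13)&0x1ff = 0x1e9  ←
id:3 @ bit 22 → (0x2d7d2418>>22)&0x7 = 0x5
cnt:7 @ bit 25 → (0x2d7d2418>>25)&0x7f = 0x16

489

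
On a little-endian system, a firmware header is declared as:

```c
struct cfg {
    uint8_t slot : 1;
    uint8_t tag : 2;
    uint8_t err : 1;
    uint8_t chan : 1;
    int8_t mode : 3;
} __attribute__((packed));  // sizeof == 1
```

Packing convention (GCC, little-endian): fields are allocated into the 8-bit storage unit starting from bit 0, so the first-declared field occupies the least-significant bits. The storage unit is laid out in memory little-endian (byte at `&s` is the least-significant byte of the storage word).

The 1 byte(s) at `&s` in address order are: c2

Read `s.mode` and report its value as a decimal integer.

-2

[0]=0xc2 (little-endian) → word 0xc2
slot:1 @ bit 0 → (0xc2>>0)&0x1 = 0x0
tag:2 @ bit 1 → (0xc2>>1)&0x3 = 0x1
err:1 @ bit 3 → (0xc2>>3)&0x1 = 0x0
chan:1 @ bit 4 → (0xc2>>4)&0x1 = 0x0
mode:3 @ bit 5 → (0xc2>>5)&0x7 = 0x6  ←
mode signed 3b, MSB=1: 6 - 8 = -2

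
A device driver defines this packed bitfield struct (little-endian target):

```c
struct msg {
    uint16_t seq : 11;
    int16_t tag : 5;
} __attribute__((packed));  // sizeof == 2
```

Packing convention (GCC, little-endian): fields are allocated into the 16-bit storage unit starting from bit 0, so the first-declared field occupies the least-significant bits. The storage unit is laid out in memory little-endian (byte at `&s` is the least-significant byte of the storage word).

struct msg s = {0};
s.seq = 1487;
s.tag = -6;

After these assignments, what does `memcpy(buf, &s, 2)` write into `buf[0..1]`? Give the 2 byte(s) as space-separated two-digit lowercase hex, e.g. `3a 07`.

seq:11 = 1487 → 0x5cf << 0 → word 0x05cf
tag:5 = -6 → 0x1a << 11 → word 0xd5cf
word = 0xd5cf → little-endian bytes:
  [0]=0xcf  [1]=0xd5

cf d5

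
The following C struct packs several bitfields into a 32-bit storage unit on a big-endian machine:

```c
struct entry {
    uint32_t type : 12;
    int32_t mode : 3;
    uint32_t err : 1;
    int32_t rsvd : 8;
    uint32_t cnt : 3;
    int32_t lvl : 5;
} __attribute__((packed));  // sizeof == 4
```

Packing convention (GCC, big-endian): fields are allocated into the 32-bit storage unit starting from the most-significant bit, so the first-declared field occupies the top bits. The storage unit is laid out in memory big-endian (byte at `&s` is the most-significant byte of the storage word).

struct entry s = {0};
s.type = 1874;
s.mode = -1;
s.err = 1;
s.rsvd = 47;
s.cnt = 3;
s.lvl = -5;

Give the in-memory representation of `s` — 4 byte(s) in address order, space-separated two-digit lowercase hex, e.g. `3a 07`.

type (12b) val=1874 bits=0x752 at bit 20: 0x75200000
mode (3b) val=-1 bits=0x7 at bit 17: 0x752e0000
err (1b) val=1 bits=0x1 at bit 16: 0x752f0000
rsvd (8b) val=47 bits=0x2f at bit 8: 0x752f2f00
cnt (3b) val=3 bits=0x3 at bit 5: 0x752f2f60
lvl (5b) val=-5 bits=0x1b at bit 0: 0x752f2f7b
word = 0x752f2f7b → big-endian bytes:
  [0]=0x75  [1]=0x2f  [2]=0x2f  [3]=0x7b

75 2f 2f 7b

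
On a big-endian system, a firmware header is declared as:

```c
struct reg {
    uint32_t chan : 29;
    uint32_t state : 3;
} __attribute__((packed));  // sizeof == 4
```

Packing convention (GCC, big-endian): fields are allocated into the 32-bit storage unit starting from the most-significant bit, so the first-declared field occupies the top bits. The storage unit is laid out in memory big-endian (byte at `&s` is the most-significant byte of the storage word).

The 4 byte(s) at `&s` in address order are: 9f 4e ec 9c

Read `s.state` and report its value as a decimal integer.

4

[0]=0x9f [1]=0x4e [2]=0xec [3]=0x9c (big-endian) → word 0x9f4eec9c
chan [3+:29] = (word>>3) & 0x1fffffff = 334093715
state [0+:3] = (word>>0) & 0x7 = 4  ←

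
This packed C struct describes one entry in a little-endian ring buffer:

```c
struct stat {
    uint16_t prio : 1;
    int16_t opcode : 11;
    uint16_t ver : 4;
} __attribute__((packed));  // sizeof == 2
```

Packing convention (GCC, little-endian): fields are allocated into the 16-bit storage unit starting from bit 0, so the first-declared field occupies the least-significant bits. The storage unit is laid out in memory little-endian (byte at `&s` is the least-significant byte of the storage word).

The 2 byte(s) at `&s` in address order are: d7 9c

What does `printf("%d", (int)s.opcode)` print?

[0]=0xd7 [1]=0x9c (little-endian) → word 0x9cd7
prio:1 @ bit 0 → (0x9cd7>>0)&0x1 = 0x1
opcode:11 @ bit 1 → (0x9cd7>>1)&0x7ff = 0x66b  ←
ver:4 @ bit 12 → (0x9cd7>>12)&0xf = 0x9
opcode signed 11b, MSB=1: 1643 - 2048 = -405

-405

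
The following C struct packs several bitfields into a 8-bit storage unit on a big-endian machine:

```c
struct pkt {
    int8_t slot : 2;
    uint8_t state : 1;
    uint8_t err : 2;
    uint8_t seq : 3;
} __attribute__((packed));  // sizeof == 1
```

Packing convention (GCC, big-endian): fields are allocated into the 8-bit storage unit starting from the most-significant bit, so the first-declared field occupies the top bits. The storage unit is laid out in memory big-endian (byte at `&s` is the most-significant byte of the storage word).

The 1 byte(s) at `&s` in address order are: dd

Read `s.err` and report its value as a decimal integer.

[0]=0xdd (big-endian) → word 0xdd
slot [6+:2] = (word>>6) & 0x3 = 3
state [5+:1] = (word>>5) & 0x1 = 0
err [3+:2] = (word>>3) & 0x3 = 3  ←
seq [0+:3] = (word>>0) & 0x7 = 5

3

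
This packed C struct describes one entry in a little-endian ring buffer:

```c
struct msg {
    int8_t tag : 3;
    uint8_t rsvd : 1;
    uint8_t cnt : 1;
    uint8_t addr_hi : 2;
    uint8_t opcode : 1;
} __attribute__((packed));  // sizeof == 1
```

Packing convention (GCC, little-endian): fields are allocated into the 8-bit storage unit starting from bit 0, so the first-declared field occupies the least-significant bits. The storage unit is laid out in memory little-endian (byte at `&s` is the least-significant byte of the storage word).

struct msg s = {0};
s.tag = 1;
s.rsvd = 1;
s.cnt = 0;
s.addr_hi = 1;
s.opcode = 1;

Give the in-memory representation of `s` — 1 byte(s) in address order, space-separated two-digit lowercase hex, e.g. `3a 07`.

a9

tag (3b) val=1 bits=0x1 at bit 0: 0x01
rsvd (1b) val=1 bits=0x1 at bit 3: 0x09
cnt (1b) val=0 bits=0x0 at bit 4: 0x09
addr_hi (2b) val=1 bits=0x1 at bit 5: 0x29
opcode (1b) val=1 bits=0x1 at bit 7: 0xa9
word = 0xa9 → little-endian bytes:
  [0]=0xa9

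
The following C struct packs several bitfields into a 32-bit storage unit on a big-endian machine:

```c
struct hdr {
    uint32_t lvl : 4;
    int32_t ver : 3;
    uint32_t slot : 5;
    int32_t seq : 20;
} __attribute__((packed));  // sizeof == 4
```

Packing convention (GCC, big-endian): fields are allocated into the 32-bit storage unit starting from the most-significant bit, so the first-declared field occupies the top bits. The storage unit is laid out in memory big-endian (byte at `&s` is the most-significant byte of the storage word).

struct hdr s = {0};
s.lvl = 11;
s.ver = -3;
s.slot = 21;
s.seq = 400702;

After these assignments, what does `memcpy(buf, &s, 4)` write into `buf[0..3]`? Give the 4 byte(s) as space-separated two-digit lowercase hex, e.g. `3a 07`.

bb 56 1d 3e

lvl:4 = 11 → 0xb << 28 → word 0xb0000000
ver:3 = -3 → 0x5 << 25 → word 0xba000000
slot:5 = 21 → 0x15 << 20 → word 0xbb500000
seq:20 = 400702 → 0x61d3e << 0 → word 0xbb561d3e
word = 0xbb561d3e → big-endian bytes:
  [0]=0xbb  [1]=0x56  [2]=0x1d  [3]=0x3e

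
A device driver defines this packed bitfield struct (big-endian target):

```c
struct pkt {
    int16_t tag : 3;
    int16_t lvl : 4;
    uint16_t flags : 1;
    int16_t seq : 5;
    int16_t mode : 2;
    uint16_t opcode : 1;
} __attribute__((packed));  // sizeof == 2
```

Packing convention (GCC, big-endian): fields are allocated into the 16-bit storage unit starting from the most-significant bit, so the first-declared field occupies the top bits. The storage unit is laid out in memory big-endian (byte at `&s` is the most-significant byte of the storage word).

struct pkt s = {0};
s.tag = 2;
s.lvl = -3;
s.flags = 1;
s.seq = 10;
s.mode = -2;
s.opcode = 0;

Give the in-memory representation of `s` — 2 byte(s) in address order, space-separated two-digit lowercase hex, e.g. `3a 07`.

5b 54

tag (3b) val=2 bits=0x2 at bit 13: 0x4000
lvl (4b) val=-3 bits=0xd at bit 9: 0x5a00
flags (1b) val=1 bits=0x1 at bit 8: 0x5b00
seq (5b) val=10 bits=0xa at bit 3: 0x5b50
mode (2b) val=-2 bits=0x2 at bit 1: 0x5b54
opcode (1b) val=0 bits=0x0 at bit 0: 0x5b54
word = 0x5b54 → big-endian bytes:
  [0]=0x5b  [1]=0x54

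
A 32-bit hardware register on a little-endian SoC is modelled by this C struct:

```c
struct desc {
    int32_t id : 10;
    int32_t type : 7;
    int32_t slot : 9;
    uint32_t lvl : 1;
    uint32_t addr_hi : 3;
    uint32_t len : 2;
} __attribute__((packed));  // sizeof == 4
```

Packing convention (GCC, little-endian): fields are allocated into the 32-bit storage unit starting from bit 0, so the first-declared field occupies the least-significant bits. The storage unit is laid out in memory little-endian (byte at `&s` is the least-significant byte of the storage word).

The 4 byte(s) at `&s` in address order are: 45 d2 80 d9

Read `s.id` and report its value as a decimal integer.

[0]=0x45 [1]=0xd2 [2]=0x80 [3]=0xd9 (little-endian) → word 0xd980d245
id [0+:10] = (word>>0) & 0x3ff = 581  ←
type [10+:7] = (word>>10) & 0x7f = 52
slot [17+:9] = (word>>17) & 0x1ff = 192
lvl [26+:1] = (word>>26) & 0x1 = 0
addr_hi [27+:3] = (word>>27) & 0x7 = 3
len [30+:2] = (word>>30) & 0x3 = 3
id signed 10b, MSB=1: 581 - 1024 = -443

-443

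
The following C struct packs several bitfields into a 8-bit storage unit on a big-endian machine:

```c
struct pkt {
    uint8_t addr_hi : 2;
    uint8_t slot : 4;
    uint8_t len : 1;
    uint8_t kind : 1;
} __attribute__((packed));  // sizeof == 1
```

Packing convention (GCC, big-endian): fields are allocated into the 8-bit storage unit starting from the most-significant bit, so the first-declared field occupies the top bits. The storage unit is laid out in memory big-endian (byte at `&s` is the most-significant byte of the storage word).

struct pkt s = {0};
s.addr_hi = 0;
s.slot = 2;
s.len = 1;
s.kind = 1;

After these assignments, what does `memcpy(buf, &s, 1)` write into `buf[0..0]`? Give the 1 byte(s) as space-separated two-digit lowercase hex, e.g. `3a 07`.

0b

addr_hi:2 = 0 → 0x0 << 6 → word 0x00
slot:4 = 2 → 0x2 << 2 → word 0x08
len:1 = 1 → 0x1 << 1 → word 0x0a
kind:1 = 1 → 0x1 << 0 → word 0x0b
word = 0x0b → big-endian bytes:
  [0]=0x0b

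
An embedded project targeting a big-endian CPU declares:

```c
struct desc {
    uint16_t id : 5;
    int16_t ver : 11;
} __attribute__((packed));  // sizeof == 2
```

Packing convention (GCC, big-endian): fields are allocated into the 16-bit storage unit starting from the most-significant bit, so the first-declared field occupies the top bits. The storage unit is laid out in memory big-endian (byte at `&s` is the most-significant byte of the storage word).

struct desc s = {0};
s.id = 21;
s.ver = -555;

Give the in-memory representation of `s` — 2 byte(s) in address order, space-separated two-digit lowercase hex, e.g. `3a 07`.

ad d5

id:5 = 21 → 0x15 << 11 → word 0xa800
ver:11 = -555 → 0x5d5 << 0 → word 0xadd5
word = 0xadd5 → big-endian bytes:
  [0]=0xad  [1]=0xd5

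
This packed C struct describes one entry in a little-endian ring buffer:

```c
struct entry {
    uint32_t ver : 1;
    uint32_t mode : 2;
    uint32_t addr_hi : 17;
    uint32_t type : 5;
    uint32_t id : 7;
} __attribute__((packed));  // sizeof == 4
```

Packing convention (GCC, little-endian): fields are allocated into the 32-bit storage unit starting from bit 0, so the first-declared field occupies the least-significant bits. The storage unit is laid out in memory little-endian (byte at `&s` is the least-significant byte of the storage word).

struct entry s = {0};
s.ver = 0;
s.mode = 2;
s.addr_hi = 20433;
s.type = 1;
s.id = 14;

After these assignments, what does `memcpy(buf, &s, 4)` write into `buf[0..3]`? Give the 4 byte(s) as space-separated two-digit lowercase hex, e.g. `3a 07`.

8c 7e 12 1c

ver (1b) val=0 bits=0x0 at bit 0: 0x00000000
mode (2b) val=2 bits=0x2 at bit 1: 0x00000004
addr_hi (17b) val=20433 bits=0x4fd1 at bit 3: 0x00027e8c
type (5b) val=1 bits=0x1 at bit 20: 0x00127e8c
id (7b) val=14 bits=0xe at bit 25: 0x1c127e8c
word = 0x1c127e8c → little-endian bytes:
  [0]=0x8c  [1]=0x7e  [2]=0x12  [3]=0x1c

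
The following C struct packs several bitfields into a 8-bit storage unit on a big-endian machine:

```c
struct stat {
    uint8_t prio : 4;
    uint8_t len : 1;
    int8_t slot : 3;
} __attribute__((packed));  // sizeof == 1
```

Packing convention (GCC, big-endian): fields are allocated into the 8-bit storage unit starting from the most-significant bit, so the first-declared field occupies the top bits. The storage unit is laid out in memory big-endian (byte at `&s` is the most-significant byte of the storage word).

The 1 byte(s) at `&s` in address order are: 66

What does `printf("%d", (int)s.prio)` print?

6

[0]=0x66 (big-endian) → word 0x66
prio:4 @ bit 4 → (0x66>>4)&0xf = 0x6  ←
len:1 @ bit 3 → (0x66>>3)&0x1 = 0x0
slot:3 @ bit 0 → (0x66>>0)&0x7 = 0x6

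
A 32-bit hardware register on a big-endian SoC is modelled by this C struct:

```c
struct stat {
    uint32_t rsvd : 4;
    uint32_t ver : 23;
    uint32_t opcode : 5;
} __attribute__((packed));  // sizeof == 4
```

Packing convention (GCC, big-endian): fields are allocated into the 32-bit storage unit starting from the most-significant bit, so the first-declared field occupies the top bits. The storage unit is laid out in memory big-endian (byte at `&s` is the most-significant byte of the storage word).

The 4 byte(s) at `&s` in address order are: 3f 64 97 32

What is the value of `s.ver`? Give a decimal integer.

8070329

[0]=0x3f [1]=0x64 [2]=0x97 [3]=0x32 (big-endian) → word 0x3f649732
rsvd:4 @ bit 28 → (0x3f649732>>28)&0xf = 0x3
ver:23 @ bit 5 → (0x3f649732>>5)&0x7fffff = 0x7b24b9  ←
opcode:5 @ bit 0 → (0x3f649732>>0)&0x1f = 0x12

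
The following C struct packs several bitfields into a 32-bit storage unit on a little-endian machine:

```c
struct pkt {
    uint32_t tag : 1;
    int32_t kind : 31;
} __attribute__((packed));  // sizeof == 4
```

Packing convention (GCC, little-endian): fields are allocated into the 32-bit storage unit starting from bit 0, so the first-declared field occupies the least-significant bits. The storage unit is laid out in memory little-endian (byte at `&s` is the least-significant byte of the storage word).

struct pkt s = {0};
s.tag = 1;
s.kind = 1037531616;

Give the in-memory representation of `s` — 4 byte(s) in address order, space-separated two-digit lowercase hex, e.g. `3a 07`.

c1 f3 ae 7b

tag:1 = 1 → 0x1 << 0 → word 0x00000001
kind:31 = 1037531616 → 0x3dd779e0 << 1 → word 0x7baef3c1
word = 0x7baef3c1 → little-endian bytes:
  [0]=0xc1  [1]=0xf3  [2]=0xae  [3]=0x7b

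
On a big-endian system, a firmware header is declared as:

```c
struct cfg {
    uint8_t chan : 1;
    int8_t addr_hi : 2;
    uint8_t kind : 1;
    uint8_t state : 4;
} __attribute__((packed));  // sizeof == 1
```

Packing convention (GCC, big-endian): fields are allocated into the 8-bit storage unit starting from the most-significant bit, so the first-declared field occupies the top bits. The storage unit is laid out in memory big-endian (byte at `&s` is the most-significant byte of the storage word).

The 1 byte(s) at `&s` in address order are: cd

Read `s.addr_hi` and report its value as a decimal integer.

-2

[0]=0xcd (big-endian) → word 0xcd
chan:1 @ bit 7 → (0xcd>>7)&0x1 = 0x1
addr_hi:2 @ bit 5 → (0xcd>>5)&0x3 = 0x2  ←
kind:1 @ bit 4 → (0xcd>>4)&0x1 = 0x0
state:4 @ bit 0 → (0xcd>>0)&0xf = 0xd
addr_hi signed 2b, MSB=1: 2 - 4 = -2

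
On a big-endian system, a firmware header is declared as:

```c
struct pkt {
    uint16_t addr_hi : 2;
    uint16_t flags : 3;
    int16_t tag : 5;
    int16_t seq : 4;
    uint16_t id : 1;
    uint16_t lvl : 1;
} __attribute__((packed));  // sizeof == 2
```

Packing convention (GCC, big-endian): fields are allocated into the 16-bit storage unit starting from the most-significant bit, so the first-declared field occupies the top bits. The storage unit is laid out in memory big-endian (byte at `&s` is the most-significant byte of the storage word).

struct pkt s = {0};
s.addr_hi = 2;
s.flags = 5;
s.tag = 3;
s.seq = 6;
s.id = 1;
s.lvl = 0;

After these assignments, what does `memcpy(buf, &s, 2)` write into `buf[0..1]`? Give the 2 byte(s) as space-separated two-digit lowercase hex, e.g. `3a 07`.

a8 da

[14+:2] addr_hi=2 & 0x3 = 0x2; word=0x8000
[11+:3] flags=5 & 0x7 = 0x5; word=0xa800
[6+:5] tag=3 & 0x1f = 0x3; word=0xa8c0
[2+:4] seq=6 & 0xf = 0x6; word=0xa8d8
[1+:1] id=1 & 0x1 = 0x1; word=0xa8da
[0+:1] lvl=0 & 0x1 = 0x0; word=0xa8da
word = 0xa8da → big-endian bytes:
  [0]=0xa8  [1]=0xda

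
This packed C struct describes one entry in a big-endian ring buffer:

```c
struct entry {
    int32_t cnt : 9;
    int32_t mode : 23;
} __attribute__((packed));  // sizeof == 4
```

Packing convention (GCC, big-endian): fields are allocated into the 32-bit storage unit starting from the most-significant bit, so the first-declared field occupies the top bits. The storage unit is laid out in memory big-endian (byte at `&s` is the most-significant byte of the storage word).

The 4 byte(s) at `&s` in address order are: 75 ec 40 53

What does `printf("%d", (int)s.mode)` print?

-1294253

[0]=0x75 [1]=0xec [2]=0x40 [3]=0x53 (big-endian) → word 0x75ec4053
cnt:9 @ bit 23 → (0x75ec4053>>23)&0x1ff = 0xeb
mode:23 @ bit 0 → (0x75ec4053>>0)&0x7fffff = 0x6c4053  ←
mode signed 23b, MSB=1: 7094355 - 8388608 = -1294253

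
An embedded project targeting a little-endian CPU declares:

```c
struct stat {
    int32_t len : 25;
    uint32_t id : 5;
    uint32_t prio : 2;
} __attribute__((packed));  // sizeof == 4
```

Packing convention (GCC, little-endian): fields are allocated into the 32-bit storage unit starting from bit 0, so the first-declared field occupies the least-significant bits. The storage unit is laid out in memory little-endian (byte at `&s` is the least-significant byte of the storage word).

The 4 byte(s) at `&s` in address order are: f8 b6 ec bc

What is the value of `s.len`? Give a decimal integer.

[0]=0xf8 [1]=0xb6 [2]=0xec [3]=0xbc (little-endian) → word 0xbcecb6f8
len [0+:25] = (word>>0) & 0x1ffffff = 15513336  ←
id [25+:5] = (word>>25) & 0x1f = 30
prio [30+:2] = (word>>30) & 0x3 = 2
len signed 25b, MSB=0: value = 15513336

15513336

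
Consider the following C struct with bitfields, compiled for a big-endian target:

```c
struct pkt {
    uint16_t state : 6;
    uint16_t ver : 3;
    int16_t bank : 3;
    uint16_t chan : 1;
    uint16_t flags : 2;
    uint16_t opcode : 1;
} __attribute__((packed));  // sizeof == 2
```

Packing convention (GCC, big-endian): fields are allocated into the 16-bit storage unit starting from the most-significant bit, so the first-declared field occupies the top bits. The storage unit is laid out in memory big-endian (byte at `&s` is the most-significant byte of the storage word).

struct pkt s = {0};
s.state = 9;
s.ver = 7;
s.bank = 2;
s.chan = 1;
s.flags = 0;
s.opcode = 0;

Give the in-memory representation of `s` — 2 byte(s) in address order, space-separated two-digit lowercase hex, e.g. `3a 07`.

state (6b) val=9 bits=0x9 at bit 10: 0x2400
ver (3b) val=7 bits=0x7 at bit 7: 0x2780
bank (3b) val=2 bits=0x2 at bit 4: 0x27a0
chan (1b) val=1 bits=0x1 at bit 3: 0x27a8
flags (2b) val=0 bits=0x0 at bit 1: 0x27a8
opcode (1b) val=0 bits=0x0 at bit 0: 0x27a8
word = 0x27a8 → big-endian bytes:
  [0]=0x27  [1]=0xa8

27 a8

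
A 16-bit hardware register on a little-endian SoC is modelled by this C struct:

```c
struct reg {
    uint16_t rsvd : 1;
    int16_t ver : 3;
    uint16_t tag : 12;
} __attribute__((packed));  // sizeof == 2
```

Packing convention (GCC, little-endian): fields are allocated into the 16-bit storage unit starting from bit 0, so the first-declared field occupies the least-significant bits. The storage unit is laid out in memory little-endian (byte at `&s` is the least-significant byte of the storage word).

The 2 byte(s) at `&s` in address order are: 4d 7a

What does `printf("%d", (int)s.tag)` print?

[0]=0x4d [1]=0x7a (little-endian) → word 0x7a4d
rsvd:1 @ bit 0 → (0x7a4d>>0)&0x1 = 0x1
ver:3 @ bit 1 → (0x7a4d>>1)&0x7 = 0x6
tag:12 @ bit 4 → (0x7a4d>>4)&0xfff = 0x7a4  ←

1956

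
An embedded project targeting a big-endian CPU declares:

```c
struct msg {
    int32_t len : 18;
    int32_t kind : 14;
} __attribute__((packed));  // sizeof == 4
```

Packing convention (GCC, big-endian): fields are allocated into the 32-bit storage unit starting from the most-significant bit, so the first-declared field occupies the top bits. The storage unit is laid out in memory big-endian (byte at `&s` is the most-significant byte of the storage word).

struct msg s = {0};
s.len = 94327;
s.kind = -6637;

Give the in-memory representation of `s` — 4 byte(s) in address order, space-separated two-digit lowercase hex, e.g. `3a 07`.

[14+:18] len=94327 & 0x3ffff = 0x17077; word=0x5c1dc000
[0+:14] kind=-6637 & 0x3fff = 0x2613; word=0x5c1de613
word = 0x5c1de613 → big-endian bytes:
  [0]=0x5c  [1]=0x1d  [2]=0xe6  [3]=0x13

5c 1d e6 13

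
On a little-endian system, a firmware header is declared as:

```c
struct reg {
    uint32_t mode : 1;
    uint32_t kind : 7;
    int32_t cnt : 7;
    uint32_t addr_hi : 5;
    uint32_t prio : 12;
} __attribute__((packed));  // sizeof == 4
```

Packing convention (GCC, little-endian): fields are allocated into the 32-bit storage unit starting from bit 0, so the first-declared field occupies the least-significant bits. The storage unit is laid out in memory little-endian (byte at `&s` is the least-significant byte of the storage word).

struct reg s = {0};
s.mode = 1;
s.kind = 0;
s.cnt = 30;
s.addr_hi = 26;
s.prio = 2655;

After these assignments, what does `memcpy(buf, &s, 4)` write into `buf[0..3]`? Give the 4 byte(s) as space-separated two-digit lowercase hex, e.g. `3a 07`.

01 1e fd a5

mode:1 = 1 → 0x1 << 0 → word 0x00000001
kind:7 = 0 → 0x0 << 1 → word 0x00000001
cnt:7 = 30 → 0x1e << 8 → word 0x00001e01
addr_hi:5 = 26 → 0x1a << 15 → word 0x000d1e01
prio:12 = 2655 → 0xa5f << 20 → word 0xa5fd1e01
word = 0xa5fd1e01 → little-endian bytes:
  [0]=0x01  [1]=0x1e  [2]=0xfd  [3]=0xa5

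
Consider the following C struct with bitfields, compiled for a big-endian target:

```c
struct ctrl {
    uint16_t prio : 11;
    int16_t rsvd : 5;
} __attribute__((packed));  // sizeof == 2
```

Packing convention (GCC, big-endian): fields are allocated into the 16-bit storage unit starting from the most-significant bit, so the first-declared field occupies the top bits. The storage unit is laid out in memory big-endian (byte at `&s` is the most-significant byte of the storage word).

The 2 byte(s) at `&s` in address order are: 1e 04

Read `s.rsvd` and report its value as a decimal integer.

4

[0]=0x1e [1]=0x04 (big-endian) → word 0x1e04
prio:11 @ bit 5 → (0x1e04>>5)&0x7ff = 0xf0
rsvd:5 @ bit 0 → (0x1e04>>0)&0x1f = 0x4  ←
rsvd signed 5b, MSB=0: value = 4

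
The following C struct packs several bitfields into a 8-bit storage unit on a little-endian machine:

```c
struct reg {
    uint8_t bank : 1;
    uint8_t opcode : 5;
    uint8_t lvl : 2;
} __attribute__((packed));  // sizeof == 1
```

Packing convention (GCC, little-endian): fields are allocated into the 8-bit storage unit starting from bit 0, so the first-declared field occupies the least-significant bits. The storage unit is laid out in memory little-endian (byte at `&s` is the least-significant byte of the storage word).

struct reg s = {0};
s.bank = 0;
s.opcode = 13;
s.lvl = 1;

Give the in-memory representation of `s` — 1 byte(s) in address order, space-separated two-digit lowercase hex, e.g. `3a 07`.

5a

[0+:1] bank=0 & 0x1 = 0x0; word=0x00
[1+:5] opcode=13 & 0x1f = 0xd; word=0x1a
[6+:2] lvl=1 & 0x3 = 0x1; word=0x5a
word = 0x5a → little-endian bytes:
  [0]=0x5a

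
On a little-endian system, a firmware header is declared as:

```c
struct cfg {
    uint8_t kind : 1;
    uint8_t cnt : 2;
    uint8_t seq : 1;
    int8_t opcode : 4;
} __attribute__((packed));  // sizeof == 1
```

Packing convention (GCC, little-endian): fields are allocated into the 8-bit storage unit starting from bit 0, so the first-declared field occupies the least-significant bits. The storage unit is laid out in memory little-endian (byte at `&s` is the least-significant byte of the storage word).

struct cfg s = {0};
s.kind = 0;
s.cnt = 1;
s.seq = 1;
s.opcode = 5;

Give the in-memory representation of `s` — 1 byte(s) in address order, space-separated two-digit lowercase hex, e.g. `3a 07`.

5a

kind (1b) val=0 bits=0x0 at bit 0: 0x00
cnt (2b) val=1 bits=0x1 at bit 1: 0x02
seq (1b) val=1 bits=0x1 at bit 3: 0x0a
opcode (4b) val=5 bits=0x5 at bit 4: 0x5a
word = 0x5a → little-endian bytes:
  [0]=0x5a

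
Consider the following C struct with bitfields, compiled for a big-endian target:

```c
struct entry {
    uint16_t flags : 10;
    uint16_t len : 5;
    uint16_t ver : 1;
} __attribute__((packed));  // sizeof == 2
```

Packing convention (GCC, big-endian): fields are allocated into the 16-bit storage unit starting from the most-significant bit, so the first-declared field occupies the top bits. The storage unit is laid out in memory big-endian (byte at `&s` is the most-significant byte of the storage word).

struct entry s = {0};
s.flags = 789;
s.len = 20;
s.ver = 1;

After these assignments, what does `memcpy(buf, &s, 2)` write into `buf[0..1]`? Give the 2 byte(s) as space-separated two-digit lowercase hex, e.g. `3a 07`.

c5 69

flags:10 = 789 → 0x315 << 6 → word 0xc540
len:5 = 20 → 0x14 << 1 → word 0xc568
ver:1 = 1 → 0x1 << 0 → word 0xc569
word = 0xc569 → big-endian bytes:
  [0]=0xc5  [1]=0x69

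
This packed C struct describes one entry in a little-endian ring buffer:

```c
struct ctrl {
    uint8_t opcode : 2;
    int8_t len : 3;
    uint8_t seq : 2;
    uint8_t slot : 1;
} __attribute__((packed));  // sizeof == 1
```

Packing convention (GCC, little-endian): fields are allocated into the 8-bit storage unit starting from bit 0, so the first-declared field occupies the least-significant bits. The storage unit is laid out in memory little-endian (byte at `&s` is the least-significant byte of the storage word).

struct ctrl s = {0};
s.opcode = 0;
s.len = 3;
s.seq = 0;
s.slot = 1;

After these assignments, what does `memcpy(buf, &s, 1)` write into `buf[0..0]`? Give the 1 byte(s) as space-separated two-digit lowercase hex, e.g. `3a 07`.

8c

[0+:2] opcode=0 & 0x3 = 0x0; word=0x00
[2+:3] len=3 & 0x7 = 0x3; word=0x0c
[5+:2] seq=0 & 0x3 = 0x0; word=0x0c
[7+:1] slot=1 & 0x1 = 0x1; word=0x8c
word = 0x8c → little-endian bytes:
  [0]=0x8c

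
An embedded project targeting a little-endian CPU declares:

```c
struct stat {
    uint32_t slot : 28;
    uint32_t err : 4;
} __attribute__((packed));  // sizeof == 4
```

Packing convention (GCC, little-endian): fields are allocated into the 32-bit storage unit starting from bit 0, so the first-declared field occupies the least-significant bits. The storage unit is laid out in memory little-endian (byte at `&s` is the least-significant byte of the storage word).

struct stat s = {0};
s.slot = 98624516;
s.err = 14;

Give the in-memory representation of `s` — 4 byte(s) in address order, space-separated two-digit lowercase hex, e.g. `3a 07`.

slot (28b) val=98624516 bits=0x5e0e404 at bit 0: 0x05e0e404
err (4b) val=14 bits=0xe at bit 28: 0xe5e0e404
word = 0xe5e0e404 → little-endian bytes:
  [0]=0x04  [1]=0xe4  [2]=0xe0  [3]=0xe5

04 e4 e0 e5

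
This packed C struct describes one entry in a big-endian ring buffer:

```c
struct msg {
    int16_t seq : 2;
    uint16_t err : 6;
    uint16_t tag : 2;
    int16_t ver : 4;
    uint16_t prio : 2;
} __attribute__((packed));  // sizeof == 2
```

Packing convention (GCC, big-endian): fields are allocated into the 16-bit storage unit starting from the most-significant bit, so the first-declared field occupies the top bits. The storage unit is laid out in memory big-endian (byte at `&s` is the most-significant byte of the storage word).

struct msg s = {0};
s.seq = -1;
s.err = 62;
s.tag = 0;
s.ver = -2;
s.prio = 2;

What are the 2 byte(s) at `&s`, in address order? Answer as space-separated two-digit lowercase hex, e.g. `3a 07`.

[14+:2] seq=-1 & 0x3 = 0x3; word=0xc000
[8+:6] err=62 & 0x3f = 0x3e; word=0xfe00
[6+:2] tag=0 & 0x3 = 0x0; word=0xfe00
[2+:4] ver=-2 & 0xf = 0xe; word=0xfe38
[0+:2] prio=2 & 0x3 = 0x2; word=0xfe3a
word = 0xfe3a → big-endian bytes:
  [0]=0xfe  [1]=0x3a

fe 3a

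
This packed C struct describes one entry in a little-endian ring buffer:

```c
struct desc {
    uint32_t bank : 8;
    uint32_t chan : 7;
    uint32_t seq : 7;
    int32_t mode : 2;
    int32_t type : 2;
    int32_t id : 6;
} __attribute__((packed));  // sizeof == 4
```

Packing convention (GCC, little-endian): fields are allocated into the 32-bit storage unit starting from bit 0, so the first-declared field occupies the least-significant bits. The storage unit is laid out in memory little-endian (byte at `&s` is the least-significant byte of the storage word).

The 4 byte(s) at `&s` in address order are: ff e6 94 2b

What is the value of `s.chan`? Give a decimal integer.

[0]=0xff [1]=0xe6 [2]=0x94 [3]=0x2b (little-endian) → word 0x2b94e6ff
bank:8 @ bit 0 → (0x2b94e6ff>>0)&0xff = 0xff
chan:7 @ bit 8 → (0x2b94e6ff>>8)&0x7f = 0x66  ←
seq:7 @ bit 15 → (0x2b94e6ff>>15)&0x7f = 0x29
mode:2 @ bit 22 → (0x2b94e6ff>>22)&0x3 = 0x2
type:2 @ bit 24 → (0x2b94e6ff>>24)&0x3 = 0x3
id:6 @ bit 26 → (0x2b94e6ff>>26)&0x3f = 0xa

102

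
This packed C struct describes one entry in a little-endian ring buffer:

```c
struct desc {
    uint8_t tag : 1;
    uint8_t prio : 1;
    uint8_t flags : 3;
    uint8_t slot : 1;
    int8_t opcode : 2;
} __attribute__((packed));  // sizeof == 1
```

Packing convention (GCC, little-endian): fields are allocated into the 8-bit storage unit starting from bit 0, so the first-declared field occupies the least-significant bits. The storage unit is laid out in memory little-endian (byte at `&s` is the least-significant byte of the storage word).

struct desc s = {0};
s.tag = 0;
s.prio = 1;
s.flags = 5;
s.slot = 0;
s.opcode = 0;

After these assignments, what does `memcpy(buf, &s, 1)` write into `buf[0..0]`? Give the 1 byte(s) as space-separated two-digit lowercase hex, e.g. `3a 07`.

16

tag:1 = 0 → 0x0 << 0 → word 0x00
prio:1 = 1 → 0x1 << 1 → word 0x02
flags:3 = 5 → 0x5 << 2 → word 0x16
slot:1 = 0 → 0x0 << 5 → word 0x16
opcode:2 = 0 → 0x0 << 6 → word 0x16
word = 0x16 → little-endian bytes:
  [0]=0x16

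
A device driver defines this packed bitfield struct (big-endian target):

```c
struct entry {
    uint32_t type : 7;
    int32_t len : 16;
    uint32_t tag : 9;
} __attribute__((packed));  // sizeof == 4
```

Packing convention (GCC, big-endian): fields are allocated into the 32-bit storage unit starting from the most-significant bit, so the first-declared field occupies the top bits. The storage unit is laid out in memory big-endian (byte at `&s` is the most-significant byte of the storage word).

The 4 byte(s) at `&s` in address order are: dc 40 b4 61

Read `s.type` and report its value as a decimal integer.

110

[0]=0xdc [1]=0x40 [2]=0xb4 [3]=0x61 (big-endian) → word 0xdc40b461
type:7 @ bit 25 → (0xdc40b461>>25)&0x7f = 0x6e  ←
len:16 @ bit 9 → (0xdc40b461>>9)&0xffff = 0x205a
tag:9 @ bit 0 → (0xdc40b461>>0)&0x1ff = 0x61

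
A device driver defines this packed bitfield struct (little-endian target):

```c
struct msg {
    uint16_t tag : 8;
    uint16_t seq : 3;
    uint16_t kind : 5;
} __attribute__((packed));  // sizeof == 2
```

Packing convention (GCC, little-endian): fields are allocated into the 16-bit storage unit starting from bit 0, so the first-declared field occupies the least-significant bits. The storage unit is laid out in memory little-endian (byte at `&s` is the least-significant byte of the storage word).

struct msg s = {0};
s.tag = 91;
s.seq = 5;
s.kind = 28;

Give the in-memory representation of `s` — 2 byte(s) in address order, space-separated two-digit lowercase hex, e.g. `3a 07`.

[0+:8] tag=91 & 0xff = 0x5b; word=0x005b
[8+:3] seq=5 & 0x7 = 0x5; word=0x055b
[11+:5] kind=28 & 0x1f = 0x1c; word=0xe55b
word = 0xe55b → little-endian bytes:
  [0]=0x5b  [1]=0xe5

5b e5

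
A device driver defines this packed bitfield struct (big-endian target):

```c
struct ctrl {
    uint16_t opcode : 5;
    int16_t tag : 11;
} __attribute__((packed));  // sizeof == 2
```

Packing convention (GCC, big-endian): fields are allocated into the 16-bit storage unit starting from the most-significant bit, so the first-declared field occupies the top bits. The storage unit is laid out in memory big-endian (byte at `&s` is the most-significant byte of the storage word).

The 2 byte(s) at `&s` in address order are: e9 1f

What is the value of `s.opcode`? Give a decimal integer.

29

[0]=0xe9 [1]=0x1f (big-endian) → word 0xe91f
opcode [11+:5] = (word>>11) & 0x1f = 29  ←
tag [0+:11] = (word>>0) & 0x7ff = 287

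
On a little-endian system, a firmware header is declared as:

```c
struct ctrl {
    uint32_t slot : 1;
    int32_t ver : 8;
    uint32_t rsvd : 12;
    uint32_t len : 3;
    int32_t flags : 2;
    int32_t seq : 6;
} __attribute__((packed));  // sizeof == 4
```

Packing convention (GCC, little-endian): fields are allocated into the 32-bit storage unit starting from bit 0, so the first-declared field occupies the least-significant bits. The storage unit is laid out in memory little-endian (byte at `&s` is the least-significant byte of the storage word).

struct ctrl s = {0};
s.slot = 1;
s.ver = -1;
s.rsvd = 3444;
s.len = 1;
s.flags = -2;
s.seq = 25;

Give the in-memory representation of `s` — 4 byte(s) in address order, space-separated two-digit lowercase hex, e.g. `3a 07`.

ff e9 3a 66

slot (1b) val=1 bits=0x1 at bit 0: 0x00000001
ver (8b) val=-1 bits=0xff at bit 1: 0x000001ff
rsvd (12b) val=3444 bits=0xd74 at bit 9: 0x001ae9ff
len (3b) val=1 bits=0x1 at bit 21: 0x003ae9ff
flags (2b) val=-2 bits=0x2 at bit 24: 0x023ae9ff
seq (6b) val=25 bits=0x19 at bit 26: 0x663ae9ff
word = 0x663ae9ff → little-endian bytes:
  [0]=0xff  [1]=0xe9  [2]=0x3a  [3]=0x66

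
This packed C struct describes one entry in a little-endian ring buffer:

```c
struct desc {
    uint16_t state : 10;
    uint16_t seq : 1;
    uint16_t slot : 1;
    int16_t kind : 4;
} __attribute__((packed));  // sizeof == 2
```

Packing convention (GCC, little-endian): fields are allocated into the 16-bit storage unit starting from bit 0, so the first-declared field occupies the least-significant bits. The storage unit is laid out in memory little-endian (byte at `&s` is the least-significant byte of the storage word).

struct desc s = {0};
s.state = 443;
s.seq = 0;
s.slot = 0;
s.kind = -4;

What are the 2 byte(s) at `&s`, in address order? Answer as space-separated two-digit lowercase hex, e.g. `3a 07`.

state (10b) val=443 bits=0x1bb at bit 0: 0x01bb
seq (1b) val=0 bits=0x0 at bit 10: 0x01bb
slot (1b) val=0 bits=0x0 at bit 11: 0x01bb
kind (4b) val=-4 bits=0xc at bit 12: 0xc1bb
word = 0xc1bb → little-endian bytes:
  [0]=0xbb  [1]=0xc1

bb c1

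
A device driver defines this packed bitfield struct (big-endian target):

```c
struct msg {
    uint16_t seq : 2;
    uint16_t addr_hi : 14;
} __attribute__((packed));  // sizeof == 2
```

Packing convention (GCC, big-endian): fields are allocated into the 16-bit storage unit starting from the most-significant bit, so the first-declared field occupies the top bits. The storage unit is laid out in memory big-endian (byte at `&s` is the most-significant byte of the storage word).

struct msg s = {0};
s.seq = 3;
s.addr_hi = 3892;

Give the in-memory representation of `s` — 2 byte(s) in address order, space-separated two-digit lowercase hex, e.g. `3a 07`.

seq (2b) val=3 bits=0x3 at bit 14: 0xc000
addr_hi (14b) val=3892 bits=0xf34 at bit 0: 0xcf34
word = 0xcf34 → big-endian bytes:
  [0]=0xcf  [1]=0x34

cf 34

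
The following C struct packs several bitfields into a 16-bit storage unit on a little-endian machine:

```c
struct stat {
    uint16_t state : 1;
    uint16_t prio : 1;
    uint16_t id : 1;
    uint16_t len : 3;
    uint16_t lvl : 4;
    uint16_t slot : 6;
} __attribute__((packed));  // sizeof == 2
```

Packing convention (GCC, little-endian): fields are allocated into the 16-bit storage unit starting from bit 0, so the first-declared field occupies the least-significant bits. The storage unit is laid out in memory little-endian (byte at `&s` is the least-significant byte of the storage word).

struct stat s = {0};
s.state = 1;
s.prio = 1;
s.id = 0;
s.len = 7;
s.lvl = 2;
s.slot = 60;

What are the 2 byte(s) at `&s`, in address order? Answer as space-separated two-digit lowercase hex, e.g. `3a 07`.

bb f0

state:1 = 1 → 0x1 << 0 → word 0x0001
prio:1 = 1 → 0x1 << 1 → word 0x0003
id:1 = 0 → 0x0 << 2 → word 0x0003
len:3 = 7 → 0x7 << 3 → word 0x003b
lvl:4 = 2 → 0x2 << 6 → word 0x00bb
slot:6 = 60 → 0x3c << 10 → word 0xf0bb
word = 0xf0bb → little-endian bytes:
  [0]=0xbb  [1]=0xf0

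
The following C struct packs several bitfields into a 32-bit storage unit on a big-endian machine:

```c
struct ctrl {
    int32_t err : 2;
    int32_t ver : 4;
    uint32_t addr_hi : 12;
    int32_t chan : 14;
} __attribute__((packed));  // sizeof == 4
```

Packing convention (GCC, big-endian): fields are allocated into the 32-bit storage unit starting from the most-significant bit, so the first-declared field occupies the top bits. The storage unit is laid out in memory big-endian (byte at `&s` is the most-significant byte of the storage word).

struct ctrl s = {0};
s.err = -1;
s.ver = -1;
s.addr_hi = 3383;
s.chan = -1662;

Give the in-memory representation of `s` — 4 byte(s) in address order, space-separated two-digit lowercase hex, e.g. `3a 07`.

ff 4d f9 82

err:2 = -1 → 0x3 << 30 → word 0xc0000000
ver:4 = -1 → 0xf << 26 → word 0xfc000000
addr_hi:12 = 3383 → 0xd37 << 14 → word 0xff4dc000
chan:14 = -1662 → 0x3982 << 0 → word 0xff4df982
word = 0xff4df982 → big-endian bytes:
  [0]=0xff  [1]=0x4d  [2]=0xf9  [3]=0x82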